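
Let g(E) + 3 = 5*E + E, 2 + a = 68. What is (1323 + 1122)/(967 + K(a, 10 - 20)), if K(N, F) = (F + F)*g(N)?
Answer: -2445/6893 ≈ -0.35471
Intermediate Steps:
a = 66 (a = -2 + 68 = 66)
g(E) = -3 + 6*E (g(E) = -3 + (5*E + E) = -3 + 6*E)
K(N, F) = 2*F*(-3 + 6*N) (K(N, F) = (F + F)*(-3 + 6*N) = (2*F)*(-3 + 6*N) = 2*F*(-3 + 6*N))
(1323 + 1122)/(967 + K(a, 10 - 20)) = (1323 + 1122)/(967 + 6*(10 - 20)*(-1 + 2*66)) = 2445/(967 + 6*(-10)*(-1 + 132)) = 2445/(967 + 6*(-10)*131) = 2445/(967 - 7860) = 2445/(-6893) = 2445*(-1/6893) = -2445/6893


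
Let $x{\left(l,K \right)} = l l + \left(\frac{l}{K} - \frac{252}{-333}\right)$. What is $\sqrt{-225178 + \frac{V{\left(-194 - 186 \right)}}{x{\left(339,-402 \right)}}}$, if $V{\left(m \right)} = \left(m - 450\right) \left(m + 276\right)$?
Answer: $\frac{i \sqrt{73103082916067536466298}}{569777889} \approx 474.53 i$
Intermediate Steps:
$x{\left(l,K \right)} = \frac{28}{37} + l^{2} + \frac{l}{K}$ ($x{\left(l,K \right)} = l^{2} + \left(\frac{l}{K} - - \frac{28}{37}\right) = l^{2} + \left(\frac{l}{K} + \frac{28}{37}\right) = l^{2} + \left(\frac{28}{37} + \frac{l}{K}\right) = \frac{28}{37} + l^{2} + \frac{l}{K}$)
$V{\left(m \right)} = \left(-450 + m\right) \left(276 + m\right)$
$\sqrt{-225178 + \frac{V{\left(-194 - 186 \right)}}{x{\left(339,-402 \right)}}} = \sqrt{-225178 + \frac{-124200 + \left(-194 - 186\right)^{2} - 174 \left(-194 - 186\right)}{\frac{28}{37} + 339^{2} + \frac{339}{-402}}} = \sqrt{-225178 + \frac{-124200 + \left(-380\right)^{2} - -66120}{\frac{28}{37} + 114921 + 339 \left(- \frac{1}{402}\right)}} = \sqrt{-225178 + \frac{-124200 + 144400 + 66120}{\frac{28}{37} + 114921 - \frac{113}{134}}} = \sqrt{-225178 + \frac{86320}{\frac{569777889}{4958}}} = \sqrt{-225178 + 86320 \cdot \frac{4958}{569777889}} = \sqrt{-225178 + \frac{427974560}{569777889}} = \sqrt{- \frac{128301017514682}{569777889}} = \frac{i \sqrt{73103082916067536466298}}{569777889}$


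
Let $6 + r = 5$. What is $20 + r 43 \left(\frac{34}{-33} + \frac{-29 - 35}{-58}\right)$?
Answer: $\frac{16130}{957} \approx 16.855$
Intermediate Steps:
$r = -1$ ($r = -6 + 5 = -1$)
$20 + r 43 \left(\frac{34}{-33} + \frac{-29 - 35}{-58}\right) = 20 + \left(-1\right) 43 \left(\frac{34}{-33} + \frac{-29 - 35}{-58}\right) = 20 - 43 \left(34 \left(- \frac{1}{33}\right) - - \frac{32}{29}\right) = 20 - 43 \left(- \frac{34}{33} + \frac{32}{29}\right) = 20 - \frac{3010}{957} = \frac{16130}{957}$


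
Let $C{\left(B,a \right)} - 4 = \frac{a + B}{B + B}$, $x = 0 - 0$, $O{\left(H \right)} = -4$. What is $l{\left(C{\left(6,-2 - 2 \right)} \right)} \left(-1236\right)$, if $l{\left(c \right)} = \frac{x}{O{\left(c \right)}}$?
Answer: $0$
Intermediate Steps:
$x = 0$ ($x = 0 + 0 = 0$)
$C{\left(B,a \right)} = 4 + \frac{B + a}{2 B}$ ($C{\left(B,a \right)} = 4 + \frac{a + B}{B + B} = 4 + \frac{B + a}{2 B}$)
$l{\left(c \right)} = 0$ ($l{\left(c \right)} = \frac{0}{-4} = 0 \left(- \frac{1}{4}\right) = 0$)
$l{\left(C{\left(6,-2 - 2 \right)} \right)} \left(-1236\right) = 0 \left(-1236\right) = 0$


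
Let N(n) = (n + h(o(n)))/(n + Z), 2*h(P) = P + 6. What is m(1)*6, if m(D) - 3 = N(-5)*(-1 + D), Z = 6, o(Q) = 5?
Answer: 18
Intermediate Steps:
h(P) = 3 + P/2 (h(P) = (P + 6)/2 = (6 + P)/2 = 3 + P/2)
N(n) = (11/2 + n)/(6 + n) (N(n) = (n + (3 + (½)*5))/(n + 6) = (n + (3 + 5/2))/(6 + n) = (n + 11/2)/(6 + n) = (11/2 + n)/(6 + n))
m(D) = 5/2 + D/2 (m(D) = 3 + ((11/2 - 5)/(6 - 5))*(-1 + D) = 3 + ((½)/1)*(-1 + D) = 3 + (1*(½))*(-1 + D) = 3 + (-1 + D)/2 = 3 + (-½ + D/2) = 5/2 + D/2)
m(1)*6 = (5/2 + (½)*1)*6 = (5/2 + ½)*6 = 3*6 = 18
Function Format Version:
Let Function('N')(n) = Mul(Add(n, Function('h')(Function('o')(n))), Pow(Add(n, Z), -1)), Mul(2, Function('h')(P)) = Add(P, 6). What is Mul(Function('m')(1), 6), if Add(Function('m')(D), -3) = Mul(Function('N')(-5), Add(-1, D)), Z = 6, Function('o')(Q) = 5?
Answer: 18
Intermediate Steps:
Function('h')(P) = Add(3, Mul(Rational(1, 2), P)) (Function('h')(P) = Mul(Rational(1, 2), Add(P, 6)) = Mul(Rational(1, 2), Add(6, P)) = Add(3, Mul(Rational(1, 2), P)))
Function('N')(n) = Mul(Pow(Add(6, n), -1), Add(Rational(11, 2), n)) (Function('N')(n) = Mul(Add(n, Add(3, Mul(Rational(1, 2), 5))), Pow(Add(n, 6), -1)) = Mul(Add(n, Add(3, Rational(5, 2))), Pow(Add(6, n), -1)) = Mul(Add(n, Rational(11, 2)), Pow(Add(6, n), -1)) = Mul(Add(Rational(11, 2), n), Pow(Add(6, n), -1)) = Mul(Pow(Add(6, n), -1), Add(Rational(11, 2), n)))
Function('m')(D) = Add(Rational(5, 2), Mul(Rational(1, 2), D)) (Function('m')(D) = Add(3, Mul(Mul(Pow(Add(6, -5), -1), Add(Rational(11, 2), -5)), Add(-1, D))) = Add(3, Mul(Mul(Pow(1, -1), Rational(1, 2)), Add(-1, D))) = Add(3, Mul(Mul(1, Rational(1, 2)), Add(-1, D))) = Add(3, Mul(Rational(1, 2), Add(-1, D))) = Add(3, Add(Rational(-1, 2), Mul(Rational(1, 2), D))) = Add(Rational(5, 2), Mul(Rational(1, 2), D)))
Mul(Function('m')(1), 6) = Mul(Add(Rational(5, 2), Mul(Rational(1, 2), 1)), 6) = Mul(Add(Rational(5, 2), Rational(1, 2)), 6) = Mul(3, 6) = 18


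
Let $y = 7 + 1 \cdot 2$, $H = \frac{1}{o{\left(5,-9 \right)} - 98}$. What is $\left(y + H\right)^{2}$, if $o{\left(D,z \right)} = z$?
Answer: $\frac{925444}{11449} \approx 80.832$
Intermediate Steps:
$H = - \frac{1}{107}$ ($H = \frac{1}{-9 - 98} = \frac{1}{-107} = - \frac{1}{107} \approx -0.0093458$)
$y = 9$ ($y = 7 + 2 = 9$)
$\left(y + H\right)^{2} = \left(9 - \frac{1}{107}\right)^{2} = \left(\frac{962}{107}\right)^{2} = \frac{925444}{11449}$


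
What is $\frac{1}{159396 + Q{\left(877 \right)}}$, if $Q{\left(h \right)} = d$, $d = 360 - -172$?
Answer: $\frac{1}{159928} \approx 6.2528 \cdot 10^{-6}$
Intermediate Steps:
$d = 532$ ($d = 360 + 172 = 532$)
$Q{\left(h \right)} = 532$
$\frac{1}{159396 + Q{\left(877 \right)}} = \frac{1}{159396 + 532} = \frac{1}{159928}$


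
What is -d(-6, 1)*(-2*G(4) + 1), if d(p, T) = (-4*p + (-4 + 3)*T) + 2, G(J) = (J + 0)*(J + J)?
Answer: 1575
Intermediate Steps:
G(J) = 2*J² (G(J) = J*(2*J) = 2*J²)
d(p, T) = 2 - T - 4*p (d(p, T) = (-4*p - T) + 2 = (-T - 4*p) + 2 = 2 - T - 4*p)
-d(-6, 1)*(-2*G(4) + 1) = -(2 - 1*1 - 4*(-6))*(-4*4² + 1) = -(2 - 1 + 24)*(-4*16 + 1) = -25*(-2*32 + 1) = -25*(-64 + 1) = -25*(-63) = -1*(-1575) = 1575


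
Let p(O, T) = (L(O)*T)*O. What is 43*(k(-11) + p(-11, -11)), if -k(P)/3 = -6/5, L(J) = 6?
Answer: 156864/5 ≈ 31373.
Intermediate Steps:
k(P) = 18/5 (k(P) = -(-18)/5 = -3*(-6/5) = 18/5)
p(O, T) = 6*O*T (p(O, T) = (6*T)*O = 6*O*T)
43*(k(-11) + p(-11, -11)) = 43*(18/5 + 6*(-11)*(-11)) = 43*(18/5 + 726) = 43*(3648/5) = 156864/5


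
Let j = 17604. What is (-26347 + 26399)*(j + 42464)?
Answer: 3123536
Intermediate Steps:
(-26347 + 26399)*(j + 42464) = (-26347 + 26399)*(17604 + 42464) = 52*60068 = 3123536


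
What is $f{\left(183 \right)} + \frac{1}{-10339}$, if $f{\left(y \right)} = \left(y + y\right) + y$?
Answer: $\frac{5676110}{10339} \approx 549.0$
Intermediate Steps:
$f{\left(y \right)} = 3 y$ ($f{\left(y \right)} = 2 y + y = 3 y$)
$f{\left(183 \right)} + \frac{1}{-10339} = 3 \cdot 183 + \frac{1}{-10339} = 549 - \frac{1}{10339} = \frac{5676110}{10339}$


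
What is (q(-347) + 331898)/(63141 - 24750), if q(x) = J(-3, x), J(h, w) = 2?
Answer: 331900/38391 ≈ 8.6452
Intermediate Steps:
q(x) = 2
(q(-347) + 331898)/(63141 - 24750) = (2 + 331898)/(63141 - 24750) = 331900/38391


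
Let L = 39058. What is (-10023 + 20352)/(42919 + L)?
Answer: 10329/81977 ≈ 0.12600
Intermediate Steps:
(-10023 + 20352)/(42919 + L) = (-10023 + 20352)/(42919 + 39058) = 10329/81977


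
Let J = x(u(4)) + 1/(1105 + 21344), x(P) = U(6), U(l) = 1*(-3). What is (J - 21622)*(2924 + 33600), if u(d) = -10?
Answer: -17730927306976/22449 ≈ -7.8983e+8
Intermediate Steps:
U(l) = -3
x(P) = -3
J = -67346/22449 (J = -3 + 1/(1105 + 21344) = -3 + 1/22449 = -67346/22449 ≈ -3.0000)
(J - 21622)*(2924 + 33600) = (-67346/22449 - 21622)*(2924 + 33600) = -485459624/22449*36524 = -17730927306976/22449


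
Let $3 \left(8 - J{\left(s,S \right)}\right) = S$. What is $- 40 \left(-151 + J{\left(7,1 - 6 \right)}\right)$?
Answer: $\frac{16960}{3} \approx 5653.3$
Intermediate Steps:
$J{\left(s,S \right)} = 8 - \frac{S}{3}$
$- 40 \left(-151 + J{\left(7,1 - 6 \right)}\right) = - 40 \left(-151 + \left(8 - \frac{1 - 6}{3}\right)\right) = - 40 \left(-151 + \left(8 - - \frac{5}{3}\right)\right) = - 40 \left(-151 + \left(8 + \frac{5}{3}\right)\right) = - 40 \left(-151 + \frac{29}{3}\right) = \left(-40\right) \left(- \frac{424}{3}\right) = \frac{16960}{3}$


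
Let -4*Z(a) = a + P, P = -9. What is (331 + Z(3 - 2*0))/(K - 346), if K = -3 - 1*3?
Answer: -665/704 ≈ -0.94460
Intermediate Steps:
K = -6 (K = -3 - 3 = -6)
Z(a) = 9/4 - a/4 (Z(a) = -(a - 9)/4 = -(-9 + a)/4 = 9/4 - a/4)
(331 + Z(3 - 2*0))/(K - 346) = (331 + (9/4 - (3 - 2*0)/4))/(-6 - 346) = (331 + (9/4 - (3 + 0)/4))/(-352) = (331 + (9/4 - ¼*3))*(-1/352) = (331 + (9/4 - ¾))*(-1/352) = (331 + 3/2)*(-1/352) = (665/2)*(-1/352) = -665/704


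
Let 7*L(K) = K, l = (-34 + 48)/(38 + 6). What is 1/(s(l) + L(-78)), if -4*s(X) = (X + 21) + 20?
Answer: -616/13227 ≈ -0.046571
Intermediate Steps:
l = 7/22 (l = 14/44 = 14*(1/44) = 7/22 ≈ 0.31818)
s(X) = -41/4 - X/4 (s(X) = -((X + 21) + 20)/4 = -((21 + X) + 20)/4 = -(41 + X)/4 = -41/4 - X/4)
L(K) = K/7
1/(s(l) + L(-78)) = 1/((-41/4 - ¼*7/22) + (⅐)*(-78)) = 1/((-41/4 - 7/88) - 78/7) = 1/(-909/88 - 78/7) = 1/(-13227/616) = -616/13227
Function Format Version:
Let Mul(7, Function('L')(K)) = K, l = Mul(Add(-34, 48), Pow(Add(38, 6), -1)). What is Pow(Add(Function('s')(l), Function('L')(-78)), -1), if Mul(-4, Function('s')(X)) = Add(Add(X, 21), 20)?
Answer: Rational(-616, 13227) ≈ -0.046571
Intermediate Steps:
l = Rational(7, 22) (l = Mul(14, Pow(44, -1)) = Mul(14, Rational(1, 44)) = Rational(7, 22) ≈ 0.31818)
Function('s')(X) = Add(Rational(-41, 4), Mul(Rational(-1, 4), X)) (Function('s')(X) = Mul(Rational(-1, 4), Add(Add(X, 21), 20)) = Mul(Rational(-1, 4), Add(Add(21, X), 20)) = Mul(Rational(-1, 4), Add(41, X)) = Add(Rational(-41, 4), Mul(Rational(-1, 4), X)))
Function('L')(K) = Mul(Rational(1, 7), K)
Pow(Add(Function('s')(l), Function('L')(-78)), -1) = Pow(Add(Add(Rational(-41, 4), Mul(Rational(-1, 4), Rational(7, 22))), Mul(Rational(1, 7), -78)), -1) = Pow(Add(Add(Rational(-41, 4), Rational(-7, 88)), Rational(-78, 7)), -1) = Pow(Add(Rational(-909, 88), Rational(-78, 7)), -1) = Pow(Rational(-13227, 616), -1) = Rational(-616, 13227)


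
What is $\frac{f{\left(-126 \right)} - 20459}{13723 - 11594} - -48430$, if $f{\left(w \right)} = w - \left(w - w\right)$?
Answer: $\frac{103086885}{2129} \approx 48420.0$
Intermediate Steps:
$f{\left(w \right)} = w$ ($f{\left(w \right)} = w - 0 = w + 0 = w$)
$\frac{f{\left(-126 \right)} - 20459}{13723 - 11594} - -48430 = \frac{-126 - 20459}{13723 - 11594} - -48430 = - \frac{20585}{2129} + 48430 = \frac{103086885}{2129}$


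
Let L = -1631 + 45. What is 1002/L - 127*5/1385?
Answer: -239488/219661 ≈ -1.0903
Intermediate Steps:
L = -1586
1002/L - 127*5/1385 = 1002/(-1586) - 127*5/1385 = 1002*(-1/1586) - 635*1/1385 = -501/793 - 127/277 = -239488/219661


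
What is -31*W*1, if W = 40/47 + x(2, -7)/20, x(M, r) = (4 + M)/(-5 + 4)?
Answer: -8029/470 ≈ -17.083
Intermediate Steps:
x(M, r) = -4 - M (x(M, r) = (4 + M)/(-1) = (4 + M)*(-1) = -4 - M)
W = 259/470 (W = 40/47 + (-4 - 1*2)/20 = 40*(1/47) + (-4 - 2)*(1/20) = 40/47 - 6*1/20 = 40/47 - 3/10 = 259/470 ≈ 0.55106)
-31*W*1 = -31*259/470*1 = -8029/470*1 = -8029/470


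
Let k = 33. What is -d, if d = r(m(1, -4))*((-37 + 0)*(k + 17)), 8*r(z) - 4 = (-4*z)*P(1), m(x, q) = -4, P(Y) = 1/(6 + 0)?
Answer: 4625/3 ≈ 1541.7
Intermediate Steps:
P(Y) = ⅙ (P(Y) = 1/6 = ⅙)
r(z) = ½ - z/12 (r(z) = ½ + (-4*z*(⅙))/8 = ½ + (-2*z/3)/8 = ½ - z/12)
d = -4625/3 (d = (½ - 1/12*(-4))*((-37 + 0)*(33 + 17)) = (½ + ⅓)*(-37*50) = (⅚)*(-1850) = -4625/3 ≈ -1541.7)
-d = -1*(-4625/3) = 4625/3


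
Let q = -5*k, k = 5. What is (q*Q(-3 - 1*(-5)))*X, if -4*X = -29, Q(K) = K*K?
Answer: -725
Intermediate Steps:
Q(K) = K²
X = 29/4 (X = -¼*(-29) = 29/4 ≈ 7.2500)
q = -25 (q = -5*5 = -25)
(q*Q(-3 - 1*(-5)))*X = -25*(-3 - 1*(-5))²*(29/4) = -25*(-3 + 5)²*(29/4) = -25*2²*(29/4) = -25*4*(29/4) = -100*29/4 = -725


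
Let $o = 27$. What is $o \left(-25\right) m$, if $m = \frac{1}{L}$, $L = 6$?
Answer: $- \frac{225}{2} \approx -112.5$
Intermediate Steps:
$m = \frac{1}{6} \approx 0.16667$
$o \left(-25\right) m = 27 \left(-25\right) \frac{1}{6} = \left(-675\right) \frac{1}{6} = - \frac{225}{2}$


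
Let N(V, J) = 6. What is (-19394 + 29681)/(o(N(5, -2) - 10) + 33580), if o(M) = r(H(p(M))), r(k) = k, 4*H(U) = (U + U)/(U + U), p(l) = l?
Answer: 41148/134321 ≈ 0.30634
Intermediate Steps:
H(U) = ¼ (H(U) = ((U + U)/(U + U))/4 = ((2*U)/((2*U)))/4 = ((2*U)*(1/(2*U)))/4 = (¼)*1 = ¼)
o(M) = ¼
(-19394 + 29681)/(o(N(5, -2) - 10) + 33580) = (-19394 + 29681)/(¼ + 33580) = 10287/(134321/4) = 10287*(4/134321) = 41148/134321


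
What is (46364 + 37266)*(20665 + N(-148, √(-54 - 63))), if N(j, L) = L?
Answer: 1728213950 + 250890*I*√13 ≈ 1.7282e+9 + 9.046e+5*I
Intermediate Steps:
(46364 + 37266)*(20665 + N(-148, √(-54 - 63))) = (46364 + 37266)*(20665 + √(-54 - 63)) = 83630*(20665 + √(-117)) = 83630*(20665 + 3*I*√13) = 1728213950 + 250890*I*√13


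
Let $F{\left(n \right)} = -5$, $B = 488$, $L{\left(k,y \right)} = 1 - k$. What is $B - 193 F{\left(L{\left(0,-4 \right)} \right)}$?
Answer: $1453$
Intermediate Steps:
$B - 193 F{\left(L{\left(0,-4 \right)} \right)} = 488 - -965 = 488 + 965 = 1453$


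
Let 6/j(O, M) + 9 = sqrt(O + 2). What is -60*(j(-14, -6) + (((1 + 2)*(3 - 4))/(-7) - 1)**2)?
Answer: 23160/1519 + 240*I*sqrt(3)/31 ≈ 15.247 + 13.409*I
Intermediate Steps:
j(O, M) = 6/(-9 + sqrt(2 + O)) (j(O, M) = 6/(-9 + sqrt(O + 2)) = 6/(-9 + sqrt(2 + O)))
-60*(j(-14, -6) + (((1 + 2)*(3 - 4))/(-7) - 1)**2) = -60*(6/(-9 + sqrt(2 - 14)) + (((1 + 2)*(3 - 4))/(-7) - 1)**2) = -60*(6/(-9 + sqrt(-12)) + ((3*(-1))*(-1/7) - 1)**2) = -60*(6/(-9 + 2*I*sqrt(3)) + (-3*(-1/7) - 1)**2) = -60*(6/(-9 + 2*I*sqrt(3)) + (3/7 - 1)**2) = -60*(6/(-9 + 2*I*sqrt(3)) + (-4/7)**2) = -60*(6/(-9 + 2*I*sqrt(3)) + 16/49) = -60*(16/49 + 6/(-9 + 2*I*sqrt(3))) = -960/49 - 360/(-9 + 2*I*sqrt(3))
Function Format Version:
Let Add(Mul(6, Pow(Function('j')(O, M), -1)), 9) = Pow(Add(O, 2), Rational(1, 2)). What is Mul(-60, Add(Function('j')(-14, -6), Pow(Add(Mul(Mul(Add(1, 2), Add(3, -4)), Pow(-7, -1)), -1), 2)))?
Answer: Add(Rational(23160, 1519), Mul(Rational(240, 31), I, Pow(3, Rational(1, 2)))) ≈ Add(15.247, Mul(13.409, I))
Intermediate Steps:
Function('j')(O, M) = Mul(6, Pow(Add(-9, Pow(Add(2, O), Rational(1, 2))), -1)) (Function('j')(O, M) = Mul(6, Pow(Add(-9, Pow(Add(O, 2), Rational(1, 2))), -1)) = Mul(6, Pow(Add(-9, Pow(Add(2, O), Rational(1, 2))), -1)))
Mul(-60, Add(Function('j')(-14, -6), Pow(Add(Mul(Mul(Add(1, 2), Add(3, -4)), Pow(-7, -1)), -1), 2))) = Mul(-60, Add(Mul(6, Pow(Add(-9, Pow(Add(2, -14), Rational(1, 2))), -1)), Pow(Add(Mul(Mul(Add(1, 2), Add(3, -4)), Pow(-7, -1)), -1), 2))) = Mul(-60, Add(Mul(6, Pow(Add(-9, Pow(-12, Rational(1, 2))), -1)), Pow(Add(Mul(Mul(3, -1), Rational(-1, 7)), -1), 2))) = Mul(-60, Add(Mul(6, Pow(Add(-9, Mul(2, I, Pow(3, Rational(1, 2)))), -1)), Pow(Add(Mul(-3, Rational(-1, 7)), -1), 2))) = Mul(-60, Add(Mul(6, Pow(Add(-9, Mul(2, I, Pow(3, Rational(1, 2)))), -1)), Pow(Add(Rational(3, 7), -1), 2))) = Mul(-60, Add(Mul(6, Pow(Add(-9, Mul(2, I, Pow(3, Rational(1, 2)))), -1)), Pow(Rational(-4, 7), 2))) = Mul(-60, Add(Mul(6, Pow(Add(-9, Mul(2, I, Pow(3, Rational(1, 2)))), -1)), Rational(16, 49))) = Mul(-60, Add(Rational(16, 49), Mul(6, Pow(Add(-9, Mul(2, I, Pow(3, Rational(1, 2)))), -1)))) = Add(Rational(-960, 49), Mul(-360, Pow(Add(-9, Mul(2, I, Pow(3, Rational(1, 2)))), -1)))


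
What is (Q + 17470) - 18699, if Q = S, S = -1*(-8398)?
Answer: 7169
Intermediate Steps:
S = 8398
Q = 8398
(Q + 17470) - 18699 = (8398 + 17470) - 18699 = 25868 - 18699 = 7169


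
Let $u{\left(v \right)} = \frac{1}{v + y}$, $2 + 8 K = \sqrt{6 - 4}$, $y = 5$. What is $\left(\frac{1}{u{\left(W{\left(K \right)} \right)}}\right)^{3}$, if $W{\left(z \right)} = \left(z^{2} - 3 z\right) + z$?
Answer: $\frac{5842739}{32768} - \frac{481615 \sqrt{2}}{16384} \approx 136.73$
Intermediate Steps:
$K = - \frac{1}{4} + \frac{\sqrt{2}}{8}$ ($K = - \frac{1}{4} + \frac{\sqrt{6 - 4}}{8} = - \frac{1}{4} + \frac{\sqrt{2}}{8} \approx -0.073223$)
$W{\left(z \right)} = z^{2} - 2 z$
$u{\left(v \right)} = \frac{1}{5 + v}$ ($u{\left(v \right)} = \frac{1}{v + 5} = \frac{1}{5 + v}$)
$\left(\frac{1}{u{\left(W{\left(K \right)} \right)}}\right)^{3} = \left(\frac{1}{\frac{1}{5 + \left(- \frac{1}{4} + \frac{\sqrt{2}}{8}\right) \left(-2 - \left(\frac{1}{4} - \frac{\sqrt{2}}{8}\right)\right)}}\right)^{3} = \left(\frac{1}{\frac{1}{5 + \left(- \frac{1}{4} + \frac{\sqrt{2}}{8}\right) \left(- \frac{9}{4} + \frac{\sqrt{2}}{8}\right)}}\right)^{3} = \left(\frac{1}{\frac{1}{5 + \left(- \frac{9}{4} + \frac{\sqrt{2}}{8}\right) \left(- \frac{1}{4} + \frac{\sqrt{2}}{8}\right)}}\right)^{3} = \left(5 + \left(- \frac{9}{4} + \frac{\sqrt{2}}{8}\right) \left(- \frac{1}{4} + \frac{\sqrt{2}}{8}\right)\right)^{3}$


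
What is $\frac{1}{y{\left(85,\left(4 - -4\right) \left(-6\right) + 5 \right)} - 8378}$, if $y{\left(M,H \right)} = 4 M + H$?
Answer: $- \frac{1}{8081} \approx -0.00012375$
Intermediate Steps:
$y{\left(M,H \right)} = H + 4 M$
$\frac{1}{y{\left(85,\left(4 - -4\right) \left(-6\right) + 5 \right)} - 8378} = \frac{1}{\left(\left(\left(4 - -4\right) \left(-6\right) + 5\right) + 4 \cdot 85\right) - 8378} = \frac{1}{\left(\left(\left(4 + 4\right) \left(-6\right) + 5\right) + 340\right) - 8378} = \frac{1}{\left(\left(8 \left(-6\right) + 5\right) + 340\right) - 8378} = \frac{1}{\left(\left(-48 + 5\right) + 340\right) - 8378} = \frac{1}{\left(-43 + 340\right) - 8378} = \frac{1}{297 - 8378} = \frac{1}{-8081} = - \frac{1}{8081}$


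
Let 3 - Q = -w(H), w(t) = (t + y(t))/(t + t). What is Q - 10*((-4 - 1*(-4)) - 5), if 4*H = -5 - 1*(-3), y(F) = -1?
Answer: 109/2 ≈ 54.500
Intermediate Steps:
H = -1/2 (H = (-5 - 1*(-3))/4 = (-5 + 3)/4 = (1/4)*(-2) = -1/2 ≈ -0.50000)
w(t) = (-1 + t)/(2*t) (w(t) = (t - 1)/(t + t) = (-1 + t)/((2*t)) = (-1 + t)*(1/(2*t)) = (-1 + t)/(2*t))
Q = 9/2 (Q = 3 - (-1)*(-1 - 1/2)/(2*(-1/2)) = 3 - (-1)*(1/2)*(-2)*(-3/2) = 3 - (-1)*3/2 = 3 - 1*(-3/2) = 3 + 3/2 = 9/2 ≈ 4.5000)
Q - 10*((-4 - 1*(-4)) - 5) = 9/2 - 10*((-4 - 1*(-4)) - 5) = 9/2 - 10*((-4 + 4) - 5) = 9/2 - 10*(0 - 5) = 9/2 - (-50) = 9/2 - 10*(-5) = 9/2 + 50 = 109/2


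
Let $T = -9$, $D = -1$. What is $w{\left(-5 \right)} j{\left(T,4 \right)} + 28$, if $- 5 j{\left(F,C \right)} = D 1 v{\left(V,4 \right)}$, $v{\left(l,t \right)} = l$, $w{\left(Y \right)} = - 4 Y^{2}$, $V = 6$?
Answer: $-92$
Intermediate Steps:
$j{\left(F,C \right)} = \frac{6}{5}$ ($j{\left(F,C \right)} = - \frac{\left(-1\right) 1 \cdot 6}{5} = - \frac{\left(-1\right) 6}{5} = \left(- \frac{1}{5}\right) \left(-6\right) = \frac{6}{5}$)
$w{\left(-5 \right)} j{\left(T,4 \right)} + 28 = - 4 \left(-5\right)^{2} \cdot \frac{6}{5} + 28 = \left(-4\right) 25 \cdot \frac{6}{5} + 28 = \left(-100\right) \frac{6}{5} + 28 = -120 + 28 = -92$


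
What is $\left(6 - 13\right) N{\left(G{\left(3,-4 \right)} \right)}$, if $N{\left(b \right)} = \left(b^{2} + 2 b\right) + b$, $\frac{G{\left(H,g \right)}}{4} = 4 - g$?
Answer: $-7840$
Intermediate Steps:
$G{\left(H,g \right)} = 16 - 4 g$ ($G{\left(H,g \right)} = 4 \left(4 - g\right) = 16 - 4 g$)
$N{\left(b \right)} = b^{2} + 3 b$
$\left(6 - 13\right) N{\left(G{\left(3,-4 \right)} \right)} = \left(6 - 13\right) \left(16 - -16\right) \left(3 + \left(16 - -16\right)\right) = \left(6 - 13\right) \left(16 + 16\right) \left(3 + \left(16 + 16\right)\right) = - 7 \cdot 32 \left(3 + 32\right) = - 7 \cdot 32 \cdot 35 = \left(-7\right) 1120 = -7840$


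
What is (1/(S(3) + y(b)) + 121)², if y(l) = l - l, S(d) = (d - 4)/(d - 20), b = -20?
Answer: 19044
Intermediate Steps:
S(d) = (-4 + d)/(-20 + d)
y(l) = 0
(1/(S(3) + y(b)) + 121)² = (1/((-4 + 3)/(-20 + 3) + 0) + 121)² = (1/(-1/(-17) + 0) + 121)² = (1/(-1/17*(-1) + 0) + 121)² = (1/(1/17 + 0) + 121)² = (1/(1/17) + 121)² = (17 + 121)² = 138² = 19044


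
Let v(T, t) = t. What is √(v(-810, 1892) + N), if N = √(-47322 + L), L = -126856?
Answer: √(1892 + I*√174178) ≈ 43.758 + 4.7688*I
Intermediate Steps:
N = I*√174178 (N = √(-47322 - 126856) = √(-174178) = I*√174178 ≈ 417.35*I)
√(v(-810, 1892) + N) = √(1892 + I*√174178)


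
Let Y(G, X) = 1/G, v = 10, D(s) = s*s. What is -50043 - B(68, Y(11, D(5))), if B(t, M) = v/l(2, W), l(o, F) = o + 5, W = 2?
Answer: -350311/7 ≈ -50044.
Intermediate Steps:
D(s) = s²
l(o, F) = 5 + o
B(t, M) = 10/7 (B(t, M) = 10/(5 + 2) = 10/7)
-50043 - B(68, Y(11, D(5))) = -50043 - 1*10/7 = -50043 - 10/7 = -350311/7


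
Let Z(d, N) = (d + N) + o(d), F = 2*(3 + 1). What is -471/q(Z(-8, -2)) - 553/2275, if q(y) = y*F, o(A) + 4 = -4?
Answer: 47233/15600 ≈ 3.0278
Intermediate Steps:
F = 8 (F = 2*4 = 8)
o(A) = -8 (o(A) = -4 - 4 = -8)
Z(d, N) = -8 + N + d (Z(d, N) = (d + N) - 8 = (N + d) - 8 = -8 + N + d)
q(y) = 8*y (q(y) = y*8 = 8*y)
-471/q(Z(-8, -2)) - 553/2275 = -471*1/(8*(-8 - 2 - 8)) - 553/2275 = -471/(8*(-18)) - 553*1/2275 = -471/(-144) - 79/325 = -471*(-1/144) - 79/325 = 157/48 - 79/325 = 47233/15600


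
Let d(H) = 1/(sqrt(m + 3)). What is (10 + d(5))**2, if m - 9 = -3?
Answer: 961/9 ≈ 106.78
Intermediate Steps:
m = 6 (m = 9 - 3 = 6)
d(H) = 1/3 (d(H) = 1/(sqrt(6 + 3)) = 1/(sqrt(9)) = 1/3)
(10 + d(5))**2 = (10 + 1/3)**2 = (31/3)**2 = 961/9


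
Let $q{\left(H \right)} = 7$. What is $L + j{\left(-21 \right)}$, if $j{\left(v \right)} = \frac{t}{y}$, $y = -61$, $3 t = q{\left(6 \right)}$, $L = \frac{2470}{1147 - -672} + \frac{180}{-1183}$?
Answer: $\frac{459746831}{393793491} \approx 1.1675$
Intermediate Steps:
$L = \frac{2594590}{2151877}$ ($L = \frac{2470}{1147 + 672} + 180 \left(- \frac{1}{1183}\right) = \frac{2470}{1819} - \frac{180}{1183} = \frac{2594590}{2151877} \approx 1.2057$)
$t = \frac{7}{3}$ ($t = \frac{1}{3} \cdot 7 = \frac{7}{3} \approx 2.3333$)
$j{\left(v \right)} = - \frac{7}{183}$ ($j{\left(v \right)} = \frac{7}{3 \left(-61\right)} = \frac{7}{3} \left(- \frac{1}{61}\right) = - \frac{7}{183}$)
$L + j{\left(-21 \right)} = \frac{2594590}{2151877} - \frac{7}{183} = \frac{459746831}{393793491}$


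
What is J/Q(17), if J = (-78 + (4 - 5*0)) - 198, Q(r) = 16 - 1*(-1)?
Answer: -16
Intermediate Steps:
Q(r) = 17 (Q(r) = 16 + 1 = 17)
J = -272 (J = (-78 + (4 + 0)) - 198 = (-78 + 4) - 198 = -74 - 198 = -272)
J/Q(17) = -272/17 = -272*1/17 = -16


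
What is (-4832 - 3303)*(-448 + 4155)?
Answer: -30156445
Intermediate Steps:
(-4832 - 3303)*(-448 + 4155) = -8135*3707 = -30156445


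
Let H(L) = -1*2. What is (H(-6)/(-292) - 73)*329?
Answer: -3506153/146 ≈ -24015.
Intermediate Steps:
H(L) = -2
(H(-6)/(-292) - 73)*329 = (-2/(-292) - 73)*329 = (-2*(-1/292) - 73)*329 = (1/146 - 73)*329 = -10657/146*329 = -3506153/146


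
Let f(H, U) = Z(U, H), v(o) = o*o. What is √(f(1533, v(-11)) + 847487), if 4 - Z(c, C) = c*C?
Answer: √661998 ≈ 813.63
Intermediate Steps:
v(o) = o²
Z(c, C) = 4 - C*c (Z(c, C) = 4 - c*C = 4 - C*c)
f(H, U) = 4 - H*U
√(f(1533, v(-11)) + 847487) = √((4 - 1*1533*(-11)²) + 847487) = √((4 - 1*1533*121) + 847487) = √((4 - 185493) + 847487) = √(-185489 + 847487) = √661998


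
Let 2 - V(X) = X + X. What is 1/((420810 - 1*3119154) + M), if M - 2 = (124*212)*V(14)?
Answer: -1/3381830 ≈ -2.9570e-7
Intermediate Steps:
V(X) = 2 - 2*X (V(X) = 2 - (X + X) = 2 - 2*X)
M = -683486 (M = 2 + (124*212)*(2 - 2*14) = 2 + 26288*(2 - 28) = 2 + 26288*(-26) = 2 - 683488 = -683486)
1/((420810 - 1*3119154) + M) = 1/((420810 - 1*3119154) - 683486) = 1/((420810 - 3119154) - 683486) = 1/(-2698344 - 683486) = 1/(-3381830) = -1/3381830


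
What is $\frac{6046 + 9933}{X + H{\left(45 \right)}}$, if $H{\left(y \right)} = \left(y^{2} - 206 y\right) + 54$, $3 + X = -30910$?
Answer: $- \frac{15979}{38104} \approx -0.41935$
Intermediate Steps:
$X = -30913$ ($X = -3 - 30910 = -30913$)
$H{\left(y \right)} = 54 + y^{2} - 206 y$
$\frac{6046 + 9933}{X + H{\left(45 \right)}} = \frac{6046 + 9933}{-30913 + \left(54 + 45^{2} - 9270\right)} = \frac{15979}{-30913 + \left(54 + 2025 - 9270\right)} = \frac{15979}{-30913 - 7191} = \frac{15979}{-38104} = 15979 \left(- \frac{1}{38104}\right) = - \frac{15979}{38104}$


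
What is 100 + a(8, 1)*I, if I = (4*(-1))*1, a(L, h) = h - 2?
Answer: 104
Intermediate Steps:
a(L, h) = -2 + h
I = -4 (I = -4*1 = -4)
100 + a(8, 1)*I = 100 + (-2 + 1)*(-4) = 100 - 1*(-4) = 100 + 4 = 104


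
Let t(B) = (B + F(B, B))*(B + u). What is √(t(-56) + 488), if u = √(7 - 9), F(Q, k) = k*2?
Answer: 2*√(2474 - 42*I*√2) ≈ 99.486 - 1.1941*I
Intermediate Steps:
F(Q, k) = 2*k
u = I*√2 (u = √(-2) = I*√2 ≈ 1.4142*I)
t(B) = 3*B*(B + I*√2) (t(B) = (B + 2*B)*(B + I*√2) = (3*B)*(B + I*√2) = 3*B*(B + I*√2))
√(t(-56) + 488) = √(3*(-56)*(-56 + I*√2) + 488) = √((9408 - 168*I*√2) + 488) = √(9896 - 168*I*√2)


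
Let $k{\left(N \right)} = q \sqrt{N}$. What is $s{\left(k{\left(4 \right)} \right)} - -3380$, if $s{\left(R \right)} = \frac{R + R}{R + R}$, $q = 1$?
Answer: $3381$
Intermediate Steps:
$k{\left(N \right)} = \sqrt{N}$ ($k{\left(N \right)} = 1 \sqrt{N} = \sqrt{N}$)
$s{\left(R \right)} = 1$ ($s{\left(R \right)} = \frac{2 R}{2 R} = 2 R \frac{1}{2 R} = 1$)
$s{\left(k{\left(4 \right)} \right)} - -3380 = 1 - -3380 = 1 + 3380 = 3381$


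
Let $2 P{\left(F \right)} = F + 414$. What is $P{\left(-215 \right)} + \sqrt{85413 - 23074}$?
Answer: $\frac{199}{2} + \sqrt{62339} \approx 349.18$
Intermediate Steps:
$P{\left(F \right)} = 207 + \frac{F}{2}$ ($P{\left(F \right)} = \frac{F + 414}{2} = \frac{414 + F}{2} = 207 + \frac{F}{2}$)
$P{\left(-215 \right)} + \sqrt{85413 - 23074} = \left(207 + \frac{1}{2} \left(-215\right)\right) + \sqrt{85413 - 23074} = \left(207 - \frac{215}{2}\right) + \sqrt{62339} = \frac{199}{2} + \sqrt{62339}$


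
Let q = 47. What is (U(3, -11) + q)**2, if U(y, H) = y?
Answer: 2500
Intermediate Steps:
(U(3, -11) + q)**2 = (3 + 47)**2 = 50**2 = 2500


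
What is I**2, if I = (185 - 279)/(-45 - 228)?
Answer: 8836/74529 ≈ 0.11856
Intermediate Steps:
I = 94/273 (I = -94/(-273) = -94*(-1/273) = 94/273 ≈ 0.34432)
I**2 = (94/273)**2 = 8836/74529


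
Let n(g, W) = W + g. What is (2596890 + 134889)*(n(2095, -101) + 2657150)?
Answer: 7264193737176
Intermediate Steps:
(2596890 + 134889)*(n(2095, -101) + 2657150) = (2596890 + 134889)*((-101 + 2095) + 2657150) = 2731779*(1994 + 2657150) = 2731779*2659144 = 7264193737176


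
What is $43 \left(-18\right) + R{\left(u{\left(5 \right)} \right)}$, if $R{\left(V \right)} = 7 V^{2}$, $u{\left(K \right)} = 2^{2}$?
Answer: $-662$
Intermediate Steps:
$u{\left(K \right)} = 4$
$43 \left(-18\right) + R{\left(u{\left(5 \right)} \right)} = 43 \left(-18\right) + 7 \cdot 4^{2} = -774 + 7 \cdot 16 = -774 + 112 = -662$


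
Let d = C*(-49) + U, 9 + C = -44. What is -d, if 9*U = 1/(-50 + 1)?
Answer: -1145276/441 ≈ -2597.0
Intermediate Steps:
C = -53 (C = -9 - 44 = -53)
U = -1/441 (U = 1/(9*(-50 + 1)) = (1/9)/(-49) = (1/9)*(-1/49) = -1/441 ≈ -0.0022676)
d = 1145276/441 (d = -53*(-49) - 1/441 = 2597 - 1/441 = 1145276/441 ≈ 2597.0)
-d = -1*1145276/441 = -1145276/441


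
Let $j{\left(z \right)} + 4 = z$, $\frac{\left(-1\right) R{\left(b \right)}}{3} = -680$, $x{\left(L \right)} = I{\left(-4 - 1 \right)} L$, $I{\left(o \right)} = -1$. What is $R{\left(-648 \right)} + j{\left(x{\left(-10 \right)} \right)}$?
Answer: $2046$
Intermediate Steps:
$x{\left(L \right)} = - L$
$R{\left(b \right)} = 2040$ ($R{\left(b \right)} = \left(-3\right) \left(-680\right) = 2040$)
$j{\left(z \right)} = -4 + z$
$R{\left(-648 \right)} + j{\left(x{\left(-10 \right)} \right)} = 2040 - -6 = 2040 + \left(-4 + 10\right) = 2040 + 6 = 2046$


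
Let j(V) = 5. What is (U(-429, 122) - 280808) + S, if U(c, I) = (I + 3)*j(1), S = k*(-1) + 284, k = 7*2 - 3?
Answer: -279910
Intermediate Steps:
k = 11 (k = 14 - 3 = 11)
S = 273 (S = 11*(-1) + 284 = -11 + 284 = 273)
U(c, I) = 15 + 5*I (U(c, I) = (I + 3)*5 = (3 + I)*5 = 15 + 5*I)
(U(-429, 122) - 280808) + S = ((15 + 5*122) - 280808) + 273 = ((15 + 610) - 280808) + 273 = (625 - 280808) + 273 = -280183 + 273 = -279910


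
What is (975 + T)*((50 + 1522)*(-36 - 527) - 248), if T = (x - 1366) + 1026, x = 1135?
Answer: -1566952680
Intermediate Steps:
T = 795 (T = (1135 - 1366) + 1026 = -231 + 1026 = 795)
(975 + T)*((50 + 1522)*(-36 - 527) - 248) = (975 + 795)*((50 + 1522)*(-36 - 527) - 248) = 1770*(1572*(-563) - 248) = 1770*(-885036 - 248) = 1770*(-885284) = -1566952680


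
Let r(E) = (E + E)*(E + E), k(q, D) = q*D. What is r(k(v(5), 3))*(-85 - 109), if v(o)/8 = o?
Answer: -11174400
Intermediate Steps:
v(o) = 8*o
k(q, D) = D*q
r(E) = 4*E² (r(E) = (2*E)*(2*E) = 4*E²)
r(k(v(5), 3))*(-85 - 109) = (4*(3*(8*5))²)*(-85 - 109) = (4*(3*40)²)*(-194) = (4*120²)*(-194) = (4*14400)*(-194) = 57600*(-194) = -11174400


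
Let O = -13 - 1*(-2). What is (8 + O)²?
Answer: 9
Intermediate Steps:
O = -11 (O = -13 + 2 = -11)
(8 + O)² = (8 - 11)² = (-3)² = 9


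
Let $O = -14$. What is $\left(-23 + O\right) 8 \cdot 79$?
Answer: $-23384$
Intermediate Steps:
$\left(-23 + O\right) 8 \cdot 79 = \left(-23 - 14\right) 8 \cdot 79 = \left(-37\right) 8 \cdot 79 = \left(-296\right) 79 = -23384$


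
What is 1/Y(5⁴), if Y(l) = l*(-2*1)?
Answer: -1/1250 ≈ -0.00080000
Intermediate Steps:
Y(l) = -2*l (Y(l) = l*(-2) = -2*l)
1/Y(5⁴) = 1/(-2*5⁴) = 1/(-2*625) = 1/(-1250) = -1/1250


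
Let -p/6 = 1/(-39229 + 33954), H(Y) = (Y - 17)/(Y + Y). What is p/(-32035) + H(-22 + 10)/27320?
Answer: 979324009/22159967784000 ≈ 4.4193e-5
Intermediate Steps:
H(Y) = (-17 + Y)/(2*Y) (H(Y) = (-17 + Y)/((2*Y)) = (-17 + Y)*(1/(2*Y)) = (-17 + Y)/(2*Y))
p = 6/5275 (p = -6/(-39229 + 33954) = -6/(-5275) = -6*(-1/5275) = 6/5275 ≈ 0.0011374)
p/(-32035) + H(-22 + 10)/27320 = (6/5275)/(-32035) + ((-17 + (-22 + 10))/(2*(-22 + 10)))/27320 = (6/5275)*(-1/32035) + ((1/2)*(-17 - 12)/(-12))*(1/27320) = -6/168984625 + ((1/2)*(-1/12)*(-29))*(1/27320) = -6/168984625 + (29/24)*(1/27320) = -6/168984625 + 29/655680 = 979324009/22159967784000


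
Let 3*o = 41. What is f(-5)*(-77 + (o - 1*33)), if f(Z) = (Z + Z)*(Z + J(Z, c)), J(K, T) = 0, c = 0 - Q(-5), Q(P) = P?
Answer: -14450/3 ≈ -4816.7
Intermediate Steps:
o = 41/3 (o = (⅓)*41 = 41/3 ≈ 13.667)
c = 5 (c = 0 - 1*(-5) = 0 + 5 = 5)
f(Z) = 2*Z² (f(Z) = (Z + Z)*(Z + 0) = (2*Z)*Z = 2*Z²)
f(-5)*(-77 + (o - 1*33)) = (2*(-5)²)*(-77 + (41/3 - 1*33)) = (2*25)*(-77 + (41/3 - 33)) = 50*(-77 - 58/3) = 50*(-289/3) = -14450/3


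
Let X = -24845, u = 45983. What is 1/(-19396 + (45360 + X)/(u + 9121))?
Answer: -55104/1068776669 ≈ -5.1558e-5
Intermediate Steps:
1/(-19396 + (45360 + X)/(u + 9121)) = 1/(-19396 + (45360 - 24845)/(45983 + 9121)) = 1/(-19396 + 20515/55104) = 1/(-1068776669/55104) = -55104/1068776669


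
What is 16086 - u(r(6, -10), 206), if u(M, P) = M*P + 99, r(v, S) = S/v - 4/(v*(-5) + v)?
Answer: 16296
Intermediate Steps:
r(v, S) = 1/v + S/v (r(v, S) = S/v - 4/(-5*v + v) = S/v - 4*(-1/(4*v)) = S/v - (-1)/v = S/v + 1/v = 1/v + S/v)
u(M, P) = 99 + M*P
16086 - u(r(6, -10), 206) = 16086 - (99 + ((1 - 10)/6)*206) = 16086 - (99 + ((⅙)*(-9))*206) = 16086 - (99 - 3/2*206) = 16086 - (99 - 309) = 16086 - 1*(-210) = 16086 + 210 = 16296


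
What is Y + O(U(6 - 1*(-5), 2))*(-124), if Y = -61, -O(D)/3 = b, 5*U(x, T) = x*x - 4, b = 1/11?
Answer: -299/11 ≈ -27.182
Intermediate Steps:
b = 1/11 ≈ 0.090909
U(x, T) = -⅘ + x²/5 (U(x, T) = (x*x - 4)/5 = (x² - 4)/5 = (-4 + x²)/5 = -⅘ + x²/5)
O(D) = -3/11 (O(D) = -3*1/11 = -3/11)
Y + O(U(6 - 1*(-5), 2))*(-124) = -61 - 3/11*(-124) = -61 + 372/11 = -299/11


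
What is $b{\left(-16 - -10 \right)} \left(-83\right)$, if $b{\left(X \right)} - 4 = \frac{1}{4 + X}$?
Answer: $- \frac{581}{2} \approx -290.5$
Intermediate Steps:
$b{\left(X \right)} = 4 + \frac{1}{4 + X}$
$b{\left(-16 - -10 \right)} \left(-83\right) = \frac{17 + 4 \left(-16 - -10\right)}{4 - 6} \left(-83\right) = \frac{17 + 4 \left(-16 + 10\right)}{4 + \left(-16 + 10\right)} \left(-83\right) = \frac{17 + 4 \left(-6\right)}{4 - 6} \left(-83\right) = \frac{17 - 24}{-2} \left(-83\right) = \left(- \frac{1}{2}\right) \left(-7\right) \left(-83\right) = \frac{7}{2} \left(-83\right) = - \frac{581}{2}$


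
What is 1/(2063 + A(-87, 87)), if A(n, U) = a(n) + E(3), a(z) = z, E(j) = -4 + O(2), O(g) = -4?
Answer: 1/1968 ≈ 0.00050813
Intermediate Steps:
E(j) = -8 (E(j) = -4 - 4 = -8)
A(n, U) = -8 + n (A(n, U) = n - 8 = -8 + n)
1/(2063 + A(-87, 87)) = 1/(2063 + (-8 - 87)) = 1/(2063 - 95) = 1/1968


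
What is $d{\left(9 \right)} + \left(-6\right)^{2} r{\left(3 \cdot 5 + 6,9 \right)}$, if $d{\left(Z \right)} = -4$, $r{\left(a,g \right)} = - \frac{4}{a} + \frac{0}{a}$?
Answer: $- \frac{76}{7} \approx -10.857$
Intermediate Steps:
$r{\left(a,g \right)} = - \frac{4}{a}$ ($r{\left(a,g \right)} = - \frac{4}{a} + 0 = - \frac{4}{a}$)
$d{\left(9 \right)} + \left(-6\right)^{2} r{\left(3 \cdot 5 + 6,9 \right)} = -4 + \left(-6\right)^{2} \left(- \frac{4}{3 \cdot 5 + 6}\right) = -4 + 36 \left(- \frac{4}{15 + 6}\right) = -4 + 36 \left(- \frac{4}{21}\right) = -4 - \frac{48}{7} = - \frac{76}{7}$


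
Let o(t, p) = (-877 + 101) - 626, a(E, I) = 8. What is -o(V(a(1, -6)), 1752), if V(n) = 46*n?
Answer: 1402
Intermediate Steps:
o(t, p) = -1402 (o(t, p) = -776 - 626 = -1402)
-o(V(a(1, -6)), 1752) = -1*(-1402) = 1402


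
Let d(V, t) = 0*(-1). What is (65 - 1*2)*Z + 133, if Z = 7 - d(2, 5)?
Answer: 574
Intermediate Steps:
d(V, t) = 0
Z = 7 (Z = 7 - 1*0 = 7 + 0 = 7)
(65 - 1*2)*Z + 133 = (65 - 1*2)*7 + 133 = (65 - 2)*7 + 133 = 63*7 + 133 = 441 + 133 = 574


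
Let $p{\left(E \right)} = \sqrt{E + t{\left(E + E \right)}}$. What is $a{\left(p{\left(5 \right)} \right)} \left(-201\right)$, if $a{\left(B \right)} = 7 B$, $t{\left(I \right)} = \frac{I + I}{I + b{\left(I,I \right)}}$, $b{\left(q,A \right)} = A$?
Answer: $- 1407 \sqrt{6} \approx -3446.4$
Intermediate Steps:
$t{\left(I \right)} = 1$ ($t{\left(I \right)} = \frac{I + I}{I + I} = \frac{2 I}{2 I} = 2 I \frac{1}{2 I} = 1$)
$p{\left(E \right)} = \sqrt{1 + E}$ ($p{\left(E \right)} = \sqrt{E + 1} = \sqrt{1 + E}$)
$a{\left(p{\left(5 \right)} \right)} \left(-201\right) = 7 \sqrt{1 + 5} \left(-201\right) = 7 \sqrt{6} \left(-201\right) = - 1407 \sqrt{6}$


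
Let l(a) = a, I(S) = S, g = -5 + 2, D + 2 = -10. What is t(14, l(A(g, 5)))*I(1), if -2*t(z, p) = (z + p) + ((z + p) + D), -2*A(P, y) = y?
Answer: -11/2 ≈ -5.5000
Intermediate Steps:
D = -12 (D = -2 - 10 = -12)
g = -3
A(P, y) = -y/2
t(z, p) = 6 - p - z (t(z, p) = -((z + p) + ((z + p) - 12))/2 = -((p + z) + ((p + z) - 12))/2 = -((p + z) + (-12 + p + z))/2 = -(-12 + 2*p + 2*z)/2 = 6 - p - z)
t(14, l(A(g, 5)))*I(1) = (6 - (-1)*5/2 - 1*14)*1 = (6 - 1*(-5/2) - 14)*1 = (6 + 5/2 - 14)*1 = -11/2*1 = -11/2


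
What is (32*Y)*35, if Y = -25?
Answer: -28000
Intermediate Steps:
(32*Y)*35 = (32*(-25))*35 = -800*35 = -28000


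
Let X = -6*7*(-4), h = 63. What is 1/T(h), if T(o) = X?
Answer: 1/168 ≈ 0.0059524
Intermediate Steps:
X = 168 (X = -42*(-4) = 168)
T(o) = 168
1/T(h) = 1/168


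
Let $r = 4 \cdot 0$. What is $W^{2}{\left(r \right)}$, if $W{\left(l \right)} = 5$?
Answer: $25$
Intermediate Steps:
$r = 0$
$W^{2}{\left(r \right)} = 5^{2} = 25$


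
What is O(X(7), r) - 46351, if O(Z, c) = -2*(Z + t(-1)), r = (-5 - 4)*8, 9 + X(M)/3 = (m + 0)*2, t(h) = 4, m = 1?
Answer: -46317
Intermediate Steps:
X(M) = -21 (X(M) = -27 + 3*((1 + 0)*2) = -27 + 3*(1*2) = -27 + 3*2 = -27 + 6 = -21)
r = -72 (r = -9*8 = -72)
O(Z, c) = -8 - 2*Z (O(Z, c) = -2*(Z + 4) = -2*(4 + Z) = -8 - 2*Z)
O(X(7), r) - 46351 = (-8 - 2*(-21)) - 46351 = (-8 + 42) - 46351 = 34 - 46351 = -46317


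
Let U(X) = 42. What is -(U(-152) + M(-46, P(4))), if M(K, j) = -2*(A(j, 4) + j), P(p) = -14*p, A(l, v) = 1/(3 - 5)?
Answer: -155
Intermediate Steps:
A(l, v) = -1/2 (A(l, v) = 1/(-2) = -1/2)
M(K, j) = 1 - 2*j (M(K, j) = -2*(-1/2 + j) = 1 - 2*j)
-(U(-152) + M(-46, P(4))) = -(42 + (1 - (-28)*4)) = -(42 + (1 - 2*(-56))) = -(42 + (1 + 112)) = -(42 + 113) = -1*155 = -155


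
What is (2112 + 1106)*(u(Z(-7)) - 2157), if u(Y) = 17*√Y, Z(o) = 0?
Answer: -6941226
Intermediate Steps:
(2112 + 1106)*(u(Z(-7)) - 2157) = (2112 + 1106)*(17*√0 - 2157) = 3218*(17*0 - 2157) = 3218*(0 - 2157) = 3218*(-2157) = -6941226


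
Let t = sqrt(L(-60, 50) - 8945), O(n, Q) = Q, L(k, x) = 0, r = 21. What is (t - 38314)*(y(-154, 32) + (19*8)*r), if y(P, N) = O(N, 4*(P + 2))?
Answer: -99003376 + 2584*I*sqrt(8945) ≈ -9.9003e+7 + 2.4439e+5*I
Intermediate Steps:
t = I*sqrt(8945) (t = sqrt(0 - 8945) = sqrt(-8945) = I*sqrt(8945) ≈ 94.578*I)
y(P, N) = 8 + 4*P (y(P, N) = 4*(P + 2) = 4*(2 + P) = 8 + 4*P)
(t - 38314)*(y(-154, 32) + (19*8)*r) = (I*sqrt(8945) - 38314)*((8 + 4*(-154)) + (19*8)*21) = (-38314 + I*sqrt(8945))*((8 - 616) + 152*21) = (-38314 + I*sqrt(8945))*(-608 + 3192) = (-38314 + I*sqrt(8945))*2584 = -99003376 + 2584*I*sqrt(8945)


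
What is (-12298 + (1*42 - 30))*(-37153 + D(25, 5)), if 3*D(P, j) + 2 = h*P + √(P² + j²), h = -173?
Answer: 1422546796/3 - 61430*√26/3 ≈ 4.7408e+8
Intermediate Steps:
D(P, j) = -⅔ - 173*P/3 + √(P² + j²)/3 (D(P, j) = -⅔ + (-173*P + √(P² + j²))/3 = -⅔ + (√(P² + j²) - 173*P)/3 = -⅔ + (-173*P/3 + √(P² + j²)/3) = -⅔ - 173*P/3 + √(P² + j²)/3)
(-12298 + (1*42 - 30))*(-37153 + D(25, 5)) = (-12298 + (1*42 - 30))*(-37153 + (-⅔ - 173/3*25 + √(25² + 5²)/3)) = (-12298 + (42 - 30))*(-37153 + (-⅔ - 4325/3 + √(625 + 25)/3)) = (-12298 + 12)*(-37153 + (-⅔ - 4325/3 + √650/3)) = -12286*(-37153 + (-⅔ - 4325/3 + (5*√26)/3)) = -12286*(-37153 + (-⅔ - 4325/3 + 5*√26/3)) = -12286*(-37153 + (-4327/3 + 5*√26/3)) = -12286*(-115786/3 + 5*√26/3) = 1422546796/3 - 61430*√26/3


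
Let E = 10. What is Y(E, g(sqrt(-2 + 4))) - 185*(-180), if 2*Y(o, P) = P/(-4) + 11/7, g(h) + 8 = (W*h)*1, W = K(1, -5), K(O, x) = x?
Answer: 466225/14 + 5*sqrt(2)/8 ≈ 33303.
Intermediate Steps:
W = -5
g(h) = -8 - 5*h (g(h) = -8 - 5*h*1 = -8 - 5*h)
Y(o, P) = 11/14 - P/8 (Y(o, P) = (P/(-4) + 11/7)/2 = (P*(-1/4) + 11*(1/7))/2 = (-P/4 + 11/7)/2 = (11/7 - P/4)/2 = 11/14 - P/8)
Y(E, g(sqrt(-2 + 4))) - 185*(-180) = (11/14 - (-8 - 5*sqrt(-2 + 4))/8) - 185*(-180) = (11/14 - (-8 - 5*sqrt(2))/8) + 33300 = (11/14 + (1 + 5*sqrt(2)/8)) + 33300 = (25/14 + 5*sqrt(2)/8) + 33300 = 466225/14 + 5*sqrt(2)/8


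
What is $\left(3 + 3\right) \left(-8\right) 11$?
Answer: $-528$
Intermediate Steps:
$\left(3 + 3\right) \left(-8\right) 11 = 6 \left(-8\right) 11 = \left(-48\right) 11 = -528$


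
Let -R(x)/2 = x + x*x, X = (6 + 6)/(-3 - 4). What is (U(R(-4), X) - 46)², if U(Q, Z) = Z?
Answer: 111556/49 ≈ 2276.7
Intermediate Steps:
X = -12/7 (X = 12/(-7) = 12*(-⅐) = -12/7 ≈ -1.7143)
R(x) = -2*x - 2*x² (R(x) = -2*(x + x*x) = -2*(x + x²) = -2*x - 2*x²)
(U(R(-4), X) - 46)² = (-12/7 - 46)² = (-334/7)² = 111556/49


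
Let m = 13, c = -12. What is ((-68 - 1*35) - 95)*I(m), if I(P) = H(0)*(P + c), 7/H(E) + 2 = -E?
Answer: 693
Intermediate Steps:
H(E) = 7/(-2 - E)
I(P) = 42 - 7*P/2 (I(P) = (-7/(2 + 0))*(P - 12) = (-7/2)*(-12 + P) = (-7*1/2)*(-12 + P) = -7*(-12 + P)/2 = 42 - 7*P/2)
((-68 - 1*35) - 95)*I(m) = ((-68 - 1*35) - 95)*(42 - 7/2*13) = ((-68 - 35) - 95)*(42 - 91/2) = (-103 - 95)*(-7/2) = -198*(-7/2) = 693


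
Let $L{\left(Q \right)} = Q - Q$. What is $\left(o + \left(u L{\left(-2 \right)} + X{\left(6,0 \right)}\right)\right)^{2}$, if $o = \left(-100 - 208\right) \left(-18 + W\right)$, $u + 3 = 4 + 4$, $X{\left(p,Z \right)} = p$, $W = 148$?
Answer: $1602721156$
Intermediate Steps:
$L{\left(Q \right)} = 0$
$u = 5$ ($u = -3 + \left(4 + 4\right) = -3 + 8 = 5$)
$o = -40040$ ($o = \left(-100 - 208\right) \left(-18 + 148\right) = \left(-308\right) 130 = -40040$)
$\left(o + \left(u L{\left(-2 \right)} + X{\left(6,0 \right)}\right)\right)^{2} = \left(-40040 + \left(5 \cdot 0 + 6\right)\right)^{2} = \left(-40040 + \left(0 + 6\right)\right)^{2} = \left(-40040 + 6\right)^{2} = \left(-40034\right)^{2} = 1602721156$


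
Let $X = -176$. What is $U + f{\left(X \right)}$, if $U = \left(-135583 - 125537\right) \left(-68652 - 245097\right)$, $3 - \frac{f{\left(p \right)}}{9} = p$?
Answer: $81926140491$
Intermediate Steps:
$f{\left(p \right)} = 27 - 9 p$
$U = 81926138880$ ($U = \left(-261120\right) \left(-313749\right) = 81926138880$)
$U + f{\left(X \right)} = 81926138880 + \left(27 - -1584\right) = 81926138880 + \left(27 + 1584\right) = 81926138880 + 1611 = 81926140491$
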